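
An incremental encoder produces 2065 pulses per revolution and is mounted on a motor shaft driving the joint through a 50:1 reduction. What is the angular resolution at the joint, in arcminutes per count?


counts per rev = 2065
effective counts at joint = 2065 * 50 = 103250
resolution = 360*60 / 103250
= 0.2092 arcmin/count


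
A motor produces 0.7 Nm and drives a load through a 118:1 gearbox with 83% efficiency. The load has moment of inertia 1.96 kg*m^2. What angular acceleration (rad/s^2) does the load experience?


tau_out = tau_motor * N * eta
= 0.7 * 118 * 0.83 = 68.558 Nm
alpha = tau_out / I = 68.558 / 1.96
= 34.9786 rad/s^2


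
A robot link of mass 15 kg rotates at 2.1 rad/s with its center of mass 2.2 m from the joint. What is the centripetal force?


F = m * omega^2 * r
= 15 * 2.1^2 * 2.2
= 15 * 4.41 * 2.2
= 145.53 N


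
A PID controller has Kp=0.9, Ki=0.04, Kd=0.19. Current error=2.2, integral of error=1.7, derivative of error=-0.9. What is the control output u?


u = Kp*e + Ki*int(e) + Kd*de/dt
= 0.9*2.2 + 0.04*1.7 + 0.19*(-0.9)
= 1.98 + 0.068 + -0.171
= 1.877


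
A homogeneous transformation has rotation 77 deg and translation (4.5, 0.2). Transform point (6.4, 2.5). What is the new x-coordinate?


x' = cos(theta)*px - sin(theta)*py + tx
= 0.225*6.4 - 0.9744*2.5 + 4.5
= 3.5038


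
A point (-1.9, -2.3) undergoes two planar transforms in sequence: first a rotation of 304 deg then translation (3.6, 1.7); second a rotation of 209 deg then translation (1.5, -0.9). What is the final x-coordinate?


After transform 1:
x1 = cos(304)*-1.9 - sin(304)*-2.3 + 3.6 = 0.6307
y1 = sin(304)*-1.9 + cos(304)*-2.3 + 1.7 = 1.989
After transform 2:
x2 = cos(209)*0.6307 - sin(209)*1.989 + 1.5
= 1.9126


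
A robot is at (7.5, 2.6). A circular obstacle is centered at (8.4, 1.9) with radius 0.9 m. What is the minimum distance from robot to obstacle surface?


center_dist = sqrt((7.5-8.4)^2 + (2.6-1.9)^2)
= sqrt(0.81 + 0.49)
= 1.1402
min_dist = center_dist - radius = 1.1402 - 0.9 = 0.2402 m


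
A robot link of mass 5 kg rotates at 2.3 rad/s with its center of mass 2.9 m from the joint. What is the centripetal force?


F = m * omega^2 * r
= 5 * 2.3^2 * 2.9
= 5 * 5.29 * 2.9
= 76.705 N


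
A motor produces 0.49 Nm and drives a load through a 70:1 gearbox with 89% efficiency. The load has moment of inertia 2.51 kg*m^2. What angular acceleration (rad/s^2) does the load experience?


tau_out = tau_motor * N * eta
= 0.49 * 70 * 0.89 = 30.527 Nm
alpha = tau_out / I = 30.527 / 2.51
= 12.1622 rad/s^2


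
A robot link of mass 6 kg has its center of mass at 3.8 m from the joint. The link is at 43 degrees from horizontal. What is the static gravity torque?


tau = m*g*L*cos(angle)
= 6 * 9.81 * 3.8 * cos(43 deg)
= 6 * 9.81 * 3.8 * 0.7314
= 163.5804 Nm


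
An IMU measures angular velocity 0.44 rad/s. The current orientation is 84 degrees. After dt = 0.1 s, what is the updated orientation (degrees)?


delta_theta = w * dt = 0.44 * 0.1 = 0.044 rad
= 2.521 deg
theta_new = 84 + 2.521 = 86.521 deg


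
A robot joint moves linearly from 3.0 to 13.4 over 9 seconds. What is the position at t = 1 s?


s = t/T = 1/9 = 0.1111
p(t) = p0 + (pf-p0)*s
= 3.0 + (13.4 - 3.0) * 0.1111
= 4.1556


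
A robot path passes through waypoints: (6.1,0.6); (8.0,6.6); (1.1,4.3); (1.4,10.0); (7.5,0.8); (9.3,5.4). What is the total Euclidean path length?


Segment lengths:
  seg1 = sqrt((1.9)^2 + (6.0)^2) = 6.2936
  seg2 = sqrt((-6.9)^2 + (-2.3)^2) = 7.2732
  seg3 = sqrt((0.3)^2 + (5.7)^2) = 5.7079
  seg4 = sqrt((6.1)^2 + (-9.2)^2) = 11.0386
  seg5 = sqrt((1.8)^2 + (4.6)^2) = 4.9396
Total = 35.253


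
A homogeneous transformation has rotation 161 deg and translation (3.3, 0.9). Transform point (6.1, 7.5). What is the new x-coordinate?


x' = cos(theta)*px - sin(theta)*py + tx
= -0.9455*6.1 - 0.3256*7.5 + 3.3
= -4.9094


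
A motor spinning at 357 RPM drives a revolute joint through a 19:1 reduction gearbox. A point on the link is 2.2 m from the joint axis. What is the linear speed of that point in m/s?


omega_motor = 357 * 2*pi/60 = 37.385 rad/s
omega_joint = omega_motor / 19 = 1.9676 rad/s
v = omega_joint * r = 1.9676 * 2.2
= 4.3288 m/s


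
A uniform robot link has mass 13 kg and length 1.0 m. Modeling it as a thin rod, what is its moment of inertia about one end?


I = (1/3) * m * L^2
= (1/3) * 13 * 1.0^2
= 0.333333 * 13 * 1.0
= 4.3333 kg*m^2


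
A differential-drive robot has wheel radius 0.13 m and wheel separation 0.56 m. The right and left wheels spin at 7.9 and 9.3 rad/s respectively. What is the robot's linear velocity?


vR = r*wR = 0.13*7.9 = 1.027 m/s
vL = r*wL = 0.13*9.3 = 1.209 m/s
v = (vR+vL)/2 = 1.118 m/s
omega = (vR-vL)/L = -0.325 rad/s
linear velocity = 1.118 m/s


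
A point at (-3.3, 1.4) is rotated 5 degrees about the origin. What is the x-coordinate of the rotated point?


x' = x*cos(theta) - y*sin(theta)
cos(5 deg) = 0.9962, sin(5 deg) = 0.0872
x' = -3.3 * 0.9962 - 1.4 * 0.0872
= -3.2874 - 0.122
= -3.4095


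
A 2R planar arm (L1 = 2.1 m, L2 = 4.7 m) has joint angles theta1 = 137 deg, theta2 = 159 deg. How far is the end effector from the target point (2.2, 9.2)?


End effector via forward kinematics:
x = L1*cos(t1) + L2*cos(t1+t2) = 0.5245
y = L1*sin(t1) + L2*sin(t1+t2) = -2.7921
Distance to target:
d = sqrt((2.2 - 0.5245)^2 + (9.2 - -2.7921)^2)
= sqrt(2.8073 + 143.8113)
= 12.1086 m


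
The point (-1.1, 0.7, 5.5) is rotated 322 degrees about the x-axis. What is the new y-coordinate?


Rotation about x-axis: y' = y*cos(theta) - z*sin(theta)
= 0.7 * 0.788 - 5.5 * -0.6157
= 3.9377


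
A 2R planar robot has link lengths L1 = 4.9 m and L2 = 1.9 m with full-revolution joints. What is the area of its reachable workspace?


r_max = L1 + L2 = 6.8 m
r_min = |L1 - L2| = 3.0 m
Area = pi*(r_max^2 - r_min^2)
= pi*(46.24 - 9.0)
= pi * 37.24
= 116.9929 m^2


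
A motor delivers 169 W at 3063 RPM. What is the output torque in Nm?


omega = 3063 * 2*pi/60 = 320.7566 rad/s
tau = P / omega = 169 / 320.7566
= 0.5269 Nm


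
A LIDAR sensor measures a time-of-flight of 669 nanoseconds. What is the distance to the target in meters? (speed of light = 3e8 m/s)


tof = 669 ns = 6.69e-07 s
dist = c * tof / 2
= 3e8 * 6.69e-07 / 2
= 100.35 m


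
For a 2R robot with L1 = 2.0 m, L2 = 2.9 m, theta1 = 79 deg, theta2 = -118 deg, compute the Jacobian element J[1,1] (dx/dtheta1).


J[1,1] = -L1*sin(t1) - L2*sin(t1+t2)
= -2.0*sin(79) - 2.9*sin(-39)
= -0.1382


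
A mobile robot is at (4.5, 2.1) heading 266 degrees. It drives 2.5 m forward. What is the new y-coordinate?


y_new = y0 + d*sin(theta)
= 2.1 + 2.5*sin(266)
= 2.1 + -2.4939
= -0.3939


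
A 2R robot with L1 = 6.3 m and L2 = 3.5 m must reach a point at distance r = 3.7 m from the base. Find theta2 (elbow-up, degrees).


cos(theta2) = (r^2 - L1^2 - L2^2) / (2*L1*L2)
cos(theta2) = (13.69 - 39.69 - 12.25) / 44.1
cos(theta2) = -0.867347
theta2 = 150.1518 degrees


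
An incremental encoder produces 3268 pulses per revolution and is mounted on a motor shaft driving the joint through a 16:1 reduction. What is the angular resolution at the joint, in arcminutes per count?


counts per rev = 3268
effective counts at joint = 3268 * 16 = 52288
resolution = 360*60 / 52288
= 0.4131 arcmin/count


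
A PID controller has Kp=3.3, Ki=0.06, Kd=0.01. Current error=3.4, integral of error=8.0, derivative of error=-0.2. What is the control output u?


u = Kp*e + Ki*int(e) + Kd*de/dt
= 3.3*3.4 + 0.06*8.0 + 0.01*(-0.2)
= 11.22 + 0.48 + -0.002
= 11.698


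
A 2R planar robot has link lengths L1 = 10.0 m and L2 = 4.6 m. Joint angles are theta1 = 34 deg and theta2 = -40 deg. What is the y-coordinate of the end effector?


Convert angles to radians: theta1 = 0.5934, theta2 = -0.6981
y = L1*sin(theta1) + L2*sin(theta1+theta2)
y = 5.5919 + -0.4808
y = 5.1111


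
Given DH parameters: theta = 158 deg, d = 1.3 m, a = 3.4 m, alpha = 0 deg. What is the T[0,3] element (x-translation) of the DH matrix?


T[0,3] = a * cos(theta)
= 3.4 * cos(158 deg)
= 3.4 * -0.9272
= -3.1524


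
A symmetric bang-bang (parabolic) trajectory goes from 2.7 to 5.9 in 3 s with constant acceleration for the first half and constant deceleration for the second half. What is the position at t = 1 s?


Symmetric rest-to-rest: each phase covers (pf-p0)/2 in time T/2. 0.5*a*(T/2)^2 = (pf-p0)/2 => a = 4*(pf-p0)/T^2
a = 4*(5.9-2.7)/3^2 = 1.4222
t = 1 is in the acceleration phase (t <= T/2).
p = p0 + 0.5*a*t^2 = 2.7 + 0.5*1.4222*1^2
= 3.4111


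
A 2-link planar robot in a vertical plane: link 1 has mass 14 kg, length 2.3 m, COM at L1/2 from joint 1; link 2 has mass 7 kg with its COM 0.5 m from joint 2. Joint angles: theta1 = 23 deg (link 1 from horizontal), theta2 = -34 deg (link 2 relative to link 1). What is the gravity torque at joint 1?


Horizontal distance from joint 1 to link-1 COM:
  x_c1 = (L1/2)*cos(t1) = 1.15 * 0.9205 = 1.0586 m
Horizontal distance from joint 1 to link-2 COM:
  x_c2 = L1*cos(t1) + Lc2*cos(t1+t2)
       = 2.3*0.9205 + 0.5*0.9816 = 2.608 m
tau1 = m1*g*x_c1 + m2*g*x_c2
     = 14*9.81*1.0586 + 7*9.81*2.608
     = 145.3855 + 179.0896
     = 324.4751 Nm


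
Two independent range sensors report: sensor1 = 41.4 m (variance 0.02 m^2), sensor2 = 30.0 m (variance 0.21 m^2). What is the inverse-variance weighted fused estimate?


w1 = (1/var1) / (1/var1 + 1/var2)
   = 50.0 / (50.0 + 4.7619) = 0.913
w2 = 1 - w1 = 0.087
fused = w1*s1 + w2*s2 = 37.8 + 2.6087
= 40.4087 m


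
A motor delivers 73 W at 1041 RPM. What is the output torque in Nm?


omega = 1041 * 2*pi/60 = 109.0133 rad/s
tau = P / omega = 73 / 109.0133
= 0.6696 Nm


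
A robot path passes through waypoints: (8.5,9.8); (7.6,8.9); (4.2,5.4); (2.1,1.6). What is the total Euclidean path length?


Segment lengths:
  seg1 = sqrt((-0.9)^2 + (-0.9)^2) = 1.2728
  seg2 = sqrt((-3.4)^2 + (-3.5)^2) = 4.8795
  seg3 = sqrt((-2.1)^2 + (-3.8)^2) = 4.3417
Total = 10.494


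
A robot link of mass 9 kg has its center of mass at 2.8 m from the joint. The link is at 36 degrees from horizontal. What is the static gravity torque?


tau = m*g*L*cos(angle)
= 9 * 9.81 * 2.8 * cos(36 deg)
= 9 * 9.81 * 2.8 * 0.809
= 199.9987 Nm


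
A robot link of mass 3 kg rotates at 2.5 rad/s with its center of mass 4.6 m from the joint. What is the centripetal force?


F = m * omega^2 * r
= 3 * 2.5^2 * 4.6
= 3 * 6.25 * 4.6
= 86.25 N


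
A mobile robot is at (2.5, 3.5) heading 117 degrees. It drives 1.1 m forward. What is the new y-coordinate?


y_new = y0 + d*sin(theta)
= 3.5 + 1.1*sin(117)
= 3.5 + 0.9801
= 4.4801


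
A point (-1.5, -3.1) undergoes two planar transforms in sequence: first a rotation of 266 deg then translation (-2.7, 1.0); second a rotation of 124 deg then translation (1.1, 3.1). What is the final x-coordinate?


After transform 1:
x1 = cos(266)*-1.5 - sin(266)*-3.1 + -2.7 = -5.6878
y1 = sin(266)*-1.5 + cos(266)*-3.1 + 1.0 = 2.7126
After transform 2:
x2 = cos(124)*-5.6878 - sin(124)*2.7126 + 1.1
= 2.0317


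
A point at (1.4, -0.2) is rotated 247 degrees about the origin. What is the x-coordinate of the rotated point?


x' = x*cos(theta) - y*sin(theta)
cos(247 deg) = -0.3907, sin(247 deg) = -0.9205
x' = 1.4 * -0.3907 - -0.2 * -0.9205
= -0.547 - 0.1841
= -0.7311


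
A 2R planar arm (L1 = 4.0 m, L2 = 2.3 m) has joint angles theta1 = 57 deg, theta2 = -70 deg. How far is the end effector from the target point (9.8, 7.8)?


End effector via forward kinematics:
x = L1*cos(t1) + L2*cos(t1+t2) = 4.4196
y = L1*sin(t1) + L2*sin(t1+t2) = 2.8373
Distance to target:
d = sqrt((9.8 - 4.4196)^2 + (7.8 - 2.8373)^2)
= sqrt(28.9486 + 24.6284)
= 7.3196 m


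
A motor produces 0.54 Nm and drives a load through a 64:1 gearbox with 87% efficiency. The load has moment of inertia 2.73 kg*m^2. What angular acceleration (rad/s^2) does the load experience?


tau_out = tau_motor * N * eta
= 0.54 * 64 * 0.87 = 30.0672 Nm
alpha = tau_out / I = 30.0672 / 2.73
= 11.0136 rad/s^2


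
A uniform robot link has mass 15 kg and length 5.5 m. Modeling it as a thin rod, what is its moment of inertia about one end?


I = (1/3) * m * L^2
= (1/3) * 15 * 5.5^2
= 0.333333 * 15 * 30.25
= 151.25 kg*m^2


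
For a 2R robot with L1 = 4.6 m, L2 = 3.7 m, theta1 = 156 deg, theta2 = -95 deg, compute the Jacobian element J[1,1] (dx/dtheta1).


J[1,1] = -L1*sin(t1) - L2*sin(t1+t2)
= -4.6*sin(156) - 3.7*sin(61)
= -5.1071


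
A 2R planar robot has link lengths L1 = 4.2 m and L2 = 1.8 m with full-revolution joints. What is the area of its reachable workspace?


r_max = L1 + L2 = 6.0 m
r_min = |L1 - L2| = 2.4 m
Area = pi*(r_max^2 - r_min^2)
= pi*(36.0 - 5.76)
= pi * 30.24
= 95.0018 m^2


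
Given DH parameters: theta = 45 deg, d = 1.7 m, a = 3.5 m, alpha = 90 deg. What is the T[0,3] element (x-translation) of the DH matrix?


T[0,3] = a * cos(theta)
= 3.5 * cos(45 deg)
= 3.5 * 0.7071
= 2.4749


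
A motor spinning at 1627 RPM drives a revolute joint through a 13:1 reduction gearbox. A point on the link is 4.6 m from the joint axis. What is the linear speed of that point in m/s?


omega_motor = 1627 * 2*pi/60 = 170.379 rad/s
omega_joint = omega_motor / 13 = 13.1061 rad/s
v = omega_joint * r = 13.1061 * 4.6
= 60.288 m/s


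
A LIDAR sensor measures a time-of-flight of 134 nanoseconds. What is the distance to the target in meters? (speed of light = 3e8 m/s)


tof = 134 ns = 1.34e-07 s
dist = c * tof / 2
= 3e8 * 1.34e-07 / 2
= 20.1 m


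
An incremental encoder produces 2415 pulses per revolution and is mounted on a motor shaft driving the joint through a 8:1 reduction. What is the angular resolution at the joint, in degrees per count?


counts per rev = 2415
effective counts at joint = 2415 * 8 = 19320
resolution = 360 / 19320
= 0.0186 deg/count


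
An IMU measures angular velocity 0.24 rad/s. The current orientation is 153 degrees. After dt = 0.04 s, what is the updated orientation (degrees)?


delta_theta = w * dt = 0.24 * 0.04 = 0.0096 rad
= 0.55 deg
theta_new = 153 + 0.55 = 153.55 deg


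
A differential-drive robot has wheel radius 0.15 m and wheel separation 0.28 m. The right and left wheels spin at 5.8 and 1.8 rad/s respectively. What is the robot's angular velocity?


vR = r*wR = 0.15*5.8 = 0.87 m/s
vL = r*wL = 0.15*1.8 = 0.27 m/s
v = (vR+vL)/2 = 0.57 m/s
omega = (vR-vL)/L = 2.1429 rad/s
angular velocity = 2.1429 rad/s


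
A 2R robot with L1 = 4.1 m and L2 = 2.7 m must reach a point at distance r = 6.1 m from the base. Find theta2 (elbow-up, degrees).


cos(theta2) = (r^2 - L1^2 - L2^2) / (2*L1*L2)
cos(theta2) = (37.21 - 16.81 - 7.29) / 22.14
cos(theta2) = 0.592141
theta2 = 53.6909 degrees


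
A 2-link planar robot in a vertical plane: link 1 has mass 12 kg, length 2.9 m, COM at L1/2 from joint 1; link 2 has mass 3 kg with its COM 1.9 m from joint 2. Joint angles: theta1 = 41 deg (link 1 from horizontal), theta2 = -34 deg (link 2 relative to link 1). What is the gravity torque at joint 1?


Horizontal distance from joint 1 to link-1 COM:
  x_c1 = (L1/2)*cos(t1) = 1.45 * 0.7547 = 1.0943 m
Horizontal distance from joint 1 to link-2 COM:
  x_c2 = L1*cos(t1) + Lc2*cos(t1+t2)
       = 2.9*0.7547 + 1.9*0.9925 = 4.0745 m
tau1 = m1*g*x_c1 + m2*g*x_c2
     = 12*9.81*1.0943 + 3*9.81*4.0745
     = 128.8244 + 119.9124
     = 248.7368 Nm


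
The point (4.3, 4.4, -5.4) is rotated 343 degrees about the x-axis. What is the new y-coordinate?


Rotation about x-axis: y' = y*cos(theta) - z*sin(theta)
= 4.4 * 0.9563 - -5.4 * -0.2924
= 2.6289


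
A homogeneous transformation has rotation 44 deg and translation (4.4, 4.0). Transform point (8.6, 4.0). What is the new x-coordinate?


x' = cos(theta)*px - sin(theta)*py + tx
= 0.7193*8.6 - 0.6947*4.0 + 4.4
= 7.8077


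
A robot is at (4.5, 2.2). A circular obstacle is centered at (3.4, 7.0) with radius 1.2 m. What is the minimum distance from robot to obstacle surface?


center_dist = sqrt((4.5-3.4)^2 + (2.2-7.0)^2)
= sqrt(1.21 + 23.04)
= 4.9244
min_dist = center_dist - radius = 4.9244 - 1.2 = 3.7244 m


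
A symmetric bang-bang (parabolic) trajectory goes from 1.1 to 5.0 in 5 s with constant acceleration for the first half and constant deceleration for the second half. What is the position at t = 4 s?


Symmetric rest-to-rest: each phase covers (pf-p0)/2 in time T/2. 0.5*a*(T/2)^2 = (pf-p0)/2 => a = 4*(pf-p0)/T^2
a = 4*(5.0-1.1)/5^2 = 0.624
t = 4 is in the deceleration phase (t > T/2).
p = pf - 0.5*a*(T-t)^2 = 5.0 - 0.5*0.624*1^2
= 4.688


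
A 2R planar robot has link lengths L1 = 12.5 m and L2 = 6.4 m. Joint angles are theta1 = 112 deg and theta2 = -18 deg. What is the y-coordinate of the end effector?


Convert angles to radians: theta1 = 1.9548, theta2 = -0.3142
y = L1*sin(theta1) + L2*sin(theta1+theta2)
y = 11.5898 + 6.3844
y = 17.9742


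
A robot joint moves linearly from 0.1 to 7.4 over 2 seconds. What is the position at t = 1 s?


s = t/T = 1/2 = 0.5
p(t) = p0 + (pf-p0)*s
= 0.1 + (7.4 - 0.1) * 0.5
= 3.75


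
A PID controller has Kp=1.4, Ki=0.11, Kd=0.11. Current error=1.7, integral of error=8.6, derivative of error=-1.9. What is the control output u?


u = Kp*e + Ki*int(e) + Kd*de/dt
= 1.4*1.7 + 0.11*8.6 + 0.11*(-1.9)
= 2.38 + 0.946 + -0.209
= 3.117


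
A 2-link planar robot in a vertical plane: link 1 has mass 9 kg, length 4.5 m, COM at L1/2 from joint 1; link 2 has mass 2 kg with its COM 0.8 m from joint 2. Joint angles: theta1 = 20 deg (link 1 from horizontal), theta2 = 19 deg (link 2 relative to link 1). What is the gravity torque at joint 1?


Horizontal distance from joint 1 to link-1 COM:
  x_c1 = (L1/2)*cos(t1) = 2.25 * 0.9397 = 2.1143 m
Horizontal distance from joint 1 to link-2 COM:
  x_c2 = L1*cos(t1) + Lc2*cos(t1+t2)
       = 4.5*0.9397 + 0.8*0.7771 = 4.8503 m
tau1 = m1*g*x_c1 + m2*g*x_c2
     = 9*9.81*2.1143 + 2*9.81*4.8503
     = 186.6723 + 95.1635
     = 281.8358 Nm


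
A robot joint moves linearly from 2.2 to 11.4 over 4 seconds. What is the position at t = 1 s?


s = t/T = 1/4 = 0.25
p(t) = p0 + (pf-p0)*s
= 2.2 + (11.4 - 2.2) * 0.25
= 4.5


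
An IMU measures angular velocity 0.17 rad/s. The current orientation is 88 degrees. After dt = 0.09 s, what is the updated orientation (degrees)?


delta_theta = w * dt = 0.17 * 0.09 = 0.0153 rad
= 0.8766 deg
theta_new = 88 + 0.8766 = 88.8766 deg


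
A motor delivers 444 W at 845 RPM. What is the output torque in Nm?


omega = 845 * 2*pi/60 = 88.4882 rad/s
tau = P / omega = 444 / 88.4882
= 5.0176 Nm


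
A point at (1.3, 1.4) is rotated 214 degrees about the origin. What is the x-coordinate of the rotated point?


x' = x*cos(theta) - y*sin(theta)
cos(214 deg) = -0.829, sin(214 deg) = -0.5592
x' = 1.3 * -0.829 - 1.4 * -0.5592
= -1.0777 - -0.7829
= -0.2949


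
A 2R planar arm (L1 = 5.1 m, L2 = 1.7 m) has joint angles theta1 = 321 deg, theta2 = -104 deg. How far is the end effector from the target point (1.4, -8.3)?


End effector via forward kinematics:
x = L1*cos(t1) + L2*cos(t1+t2) = 2.6058
y = L1*sin(t1) + L2*sin(t1+t2) = -4.2326
Distance to target:
d = sqrt((1.4 - 2.6058)^2 + (-8.3 - -4.2326)^2)
= sqrt(1.4539 + 16.5436)
= 4.2423 m


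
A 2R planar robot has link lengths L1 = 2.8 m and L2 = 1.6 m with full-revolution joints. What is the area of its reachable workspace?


r_max = L1 + L2 = 4.4 m
r_min = |L1 - L2| = 1.2 m
Area = pi*(r_max^2 - r_min^2)
= pi*(19.36 - 1.44)
= pi * 17.92
= 56.2973 m^2


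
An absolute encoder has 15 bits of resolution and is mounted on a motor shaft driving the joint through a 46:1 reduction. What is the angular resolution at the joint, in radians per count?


counts = 2^15 = 32768
effective counts at joint = 32768 * 46 = 1507328
resolution = 2*pi / 1507328
= 4.1684e-06 rad/count


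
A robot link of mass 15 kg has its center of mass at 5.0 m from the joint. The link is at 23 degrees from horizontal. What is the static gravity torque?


tau = m*g*L*cos(angle)
= 15 * 9.81 * 5.0 * cos(23 deg)
= 15 * 9.81 * 5.0 * 0.9205
= 677.2614 Nm


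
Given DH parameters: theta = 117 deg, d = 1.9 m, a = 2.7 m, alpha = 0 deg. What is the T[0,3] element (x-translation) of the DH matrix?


T[0,3] = a * cos(theta)
= 2.7 * cos(117 deg)
= 2.7 * -0.454
= -1.2258


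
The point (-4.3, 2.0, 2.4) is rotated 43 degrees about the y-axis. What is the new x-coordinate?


Rotation about y-axis: x' = x*cos(theta) + z*sin(theta)
= -4.3 * 0.7314 + 2.4 * 0.682
= -1.508


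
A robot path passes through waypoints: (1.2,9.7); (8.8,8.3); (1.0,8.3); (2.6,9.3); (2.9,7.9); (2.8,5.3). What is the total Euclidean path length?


Segment lengths:
  seg1 = sqrt((7.6)^2 + (-1.4)^2) = 7.7279
  seg2 = sqrt((-7.8)^2 + (0.0)^2) = 7.8
  seg3 = sqrt((1.6)^2 + (1.0)^2) = 1.8868
  seg4 = sqrt((0.3)^2 + (-1.4)^2) = 1.4318
  seg5 = sqrt((-0.1)^2 + (-2.6)^2) = 2.6019
Total = 21.4484


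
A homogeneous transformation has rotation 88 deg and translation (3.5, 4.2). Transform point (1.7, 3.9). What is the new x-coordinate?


x' = cos(theta)*px - sin(theta)*py + tx
= 0.0349*1.7 - 0.9994*3.9 + 3.5
= -0.3383


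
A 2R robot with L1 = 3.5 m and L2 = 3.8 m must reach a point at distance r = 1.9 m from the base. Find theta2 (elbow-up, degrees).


cos(theta2) = (r^2 - L1^2 - L2^2) / (2*L1*L2)
cos(theta2) = (3.61 - 12.25 - 14.44) / 26.6
cos(theta2) = -0.867669
theta2 = 150.1889 degrees


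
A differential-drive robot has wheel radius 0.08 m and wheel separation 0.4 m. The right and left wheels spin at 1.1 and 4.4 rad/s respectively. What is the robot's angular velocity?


vR = r*wR = 0.08*1.1 = 0.088 m/s
vL = r*wL = 0.08*4.4 = 0.352 m/s
v = (vR+vL)/2 = 0.22 m/s
omega = (vR-vL)/L = -0.66 rad/s
angular velocity = -0.66 rad/s


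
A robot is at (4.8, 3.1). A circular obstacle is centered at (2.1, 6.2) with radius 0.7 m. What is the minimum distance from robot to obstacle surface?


center_dist = sqrt((4.8-2.1)^2 + (3.1-6.2)^2)
= sqrt(7.29 + 9.61)
= 4.111
min_dist = center_dist - radius = 4.111 - 0.7 = 3.411 m


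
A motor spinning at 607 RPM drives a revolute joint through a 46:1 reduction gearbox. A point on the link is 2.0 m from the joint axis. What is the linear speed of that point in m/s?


omega_motor = 607 * 2*pi/60 = 63.5649 rad/s
omega_joint = omega_motor / 46 = 1.3818 rad/s
v = omega_joint * r = 1.3818 * 2.0
= 2.7637 m/s


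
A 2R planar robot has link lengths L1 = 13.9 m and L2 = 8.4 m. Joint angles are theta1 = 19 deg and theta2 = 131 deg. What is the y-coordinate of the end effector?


Convert angles to radians: theta1 = 0.3316, theta2 = 2.2864
y = L1*sin(theta1) + L2*sin(theta1+theta2)
y = 4.5254 + 4.2
y = 8.7254


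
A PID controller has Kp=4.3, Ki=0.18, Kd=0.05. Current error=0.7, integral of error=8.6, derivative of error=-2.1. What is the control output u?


u = Kp*e + Ki*int(e) + Kd*de/dt
= 4.3*0.7 + 0.18*8.6 + 0.05*(-2.1)
= 3.01 + 1.548 + -0.105
= 4.453


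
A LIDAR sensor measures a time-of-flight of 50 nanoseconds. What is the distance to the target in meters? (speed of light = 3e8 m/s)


tof = 50 ns = 5e-08 s
dist = c * tof / 2
= 3e8 * 5e-08 / 2
= 7.5 m


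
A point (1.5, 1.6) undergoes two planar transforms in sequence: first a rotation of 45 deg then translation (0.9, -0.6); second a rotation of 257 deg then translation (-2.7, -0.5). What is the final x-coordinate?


After transform 1:
x1 = cos(45)*1.5 - sin(45)*1.6 + 0.9 = 0.8293
y1 = sin(45)*1.5 + cos(45)*1.6 + -0.6 = 1.592
After transform 2:
x2 = cos(257)*0.8293 - sin(257)*1.592 + -2.7
= -1.3353


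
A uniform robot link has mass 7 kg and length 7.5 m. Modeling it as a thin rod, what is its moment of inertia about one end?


I = (1/3) * m * L^2
= (1/3) * 7 * 7.5^2
= 0.333333 * 7 * 56.25
= 131.25 kg*m^2


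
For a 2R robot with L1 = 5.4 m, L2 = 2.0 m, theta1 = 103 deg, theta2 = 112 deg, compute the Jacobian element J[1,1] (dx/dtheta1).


J[1,1] = -L1*sin(t1) - L2*sin(t1+t2)
= -5.4*sin(103) - 2.0*sin(215)
= -4.1144


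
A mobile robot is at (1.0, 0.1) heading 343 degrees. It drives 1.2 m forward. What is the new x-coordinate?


x_new = x0 + d*cos(theta)
= 1.0 + 1.2*cos(343)
= 1.0 + 1.1476
= 2.1476


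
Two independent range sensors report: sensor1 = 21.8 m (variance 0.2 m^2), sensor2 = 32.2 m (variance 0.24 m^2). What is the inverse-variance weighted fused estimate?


w1 = (1/var1) / (1/var1 + 1/var2)
   = 5.0 / (5.0 + 4.1667) = 0.5455
w2 = 1 - w1 = 0.4545
fused = w1*s1 + w2*s2 = 11.8909 + 14.6364
= 26.5273 m


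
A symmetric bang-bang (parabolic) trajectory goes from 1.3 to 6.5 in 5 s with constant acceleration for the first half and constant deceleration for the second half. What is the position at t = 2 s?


Symmetric rest-to-rest: each phase covers (pf-p0)/2 in time T/2. 0.5*a*(T/2)^2 = (pf-p0)/2 => a = 4*(pf-p0)/T^2
a = 4*(6.5-1.3)/5^2 = 0.832
t = 2 is in the acceleration phase (t <= T/2).
p = p0 + 0.5*a*t^2 = 1.3 + 0.5*0.832*2^2
= 2.964


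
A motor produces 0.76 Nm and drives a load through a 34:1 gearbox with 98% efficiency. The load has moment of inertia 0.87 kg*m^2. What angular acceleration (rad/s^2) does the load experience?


tau_out = tau_motor * N * eta
= 0.76 * 34 * 0.98 = 25.3232 Nm
alpha = tau_out / I = 25.3232 / 0.87
= 29.1071 rad/s^2


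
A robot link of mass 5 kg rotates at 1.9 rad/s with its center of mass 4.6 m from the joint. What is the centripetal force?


F = m * omega^2 * r
= 5 * 1.9^2 * 4.6
= 5 * 3.61 * 4.6
= 83.03 N


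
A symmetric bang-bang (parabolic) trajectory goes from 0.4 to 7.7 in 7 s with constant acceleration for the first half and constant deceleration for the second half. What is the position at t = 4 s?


Symmetric rest-to-rest: each phase covers (pf-p0)/2 in time T/2. 0.5*a*(T/2)^2 = (pf-p0)/2 => a = 4*(pf-p0)/T^2
a = 4*(7.7-0.4)/7^2 = 0.5959
t = 4 is in the deceleration phase (t > T/2).
p = pf - 0.5*a*(T-t)^2 = 7.7 - 0.5*0.5959*3^2
= 5.0184


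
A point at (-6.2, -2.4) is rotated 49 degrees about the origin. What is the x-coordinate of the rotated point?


x' = x*cos(theta) - y*sin(theta)
cos(49 deg) = 0.6561, sin(49 deg) = 0.7547
x' = -6.2 * 0.6561 - -2.4 * 0.7547
= -4.0676 - -1.8113
= -2.2563


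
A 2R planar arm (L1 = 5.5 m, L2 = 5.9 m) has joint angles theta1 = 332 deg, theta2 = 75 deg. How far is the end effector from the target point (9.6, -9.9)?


End effector via forward kinematics:
x = L1*cos(t1) + L2*cos(t1+t2) = 8.88
y = L1*sin(t1) + L2*sin(t1+t2) = 1.7329
Distance to target:
d = sqrt((9.6 - 8.88)^2 + (-9.9 - 1.7329)^2)
= sqrt(0.5184 + 135.3242)
= 11.6552 m


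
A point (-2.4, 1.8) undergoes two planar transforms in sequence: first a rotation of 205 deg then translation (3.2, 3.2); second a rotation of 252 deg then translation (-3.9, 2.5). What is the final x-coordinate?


After transform 1:
x1 = cos(205)*-2.4 - sin(205)*1.8 + 3.2 = 6.1359
y1 = sin(205)*-2.4 + cos(205)*1.8 + 3.2 = 2.5829
After transform 2:
x2 = cos(252)*6.1359 - sin(252)*2.5829 + -3.9
= -3.3396


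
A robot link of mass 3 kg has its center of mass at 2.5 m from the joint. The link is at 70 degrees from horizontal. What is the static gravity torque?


tau = m*g*L*cos(angle)
= 3 * 9.81 * 2.5 * cos(70 deg)
= 3 * 9.81 * 2.5 * 0.342
= 25.1641 Nm


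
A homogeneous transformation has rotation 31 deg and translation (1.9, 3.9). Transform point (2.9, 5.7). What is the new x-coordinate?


x' = cos(theta)*px - sin(theta)*py + tx
= 0.8572*2.9 - 0.515*5.7 + 1.9
= 1.4501


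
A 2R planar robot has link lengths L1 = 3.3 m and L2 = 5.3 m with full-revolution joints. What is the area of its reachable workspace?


r_max = L1 + L2 = 8.6 m
r_min = |L1 - L2| = 2.0 m
Area = pi*(r_max^2 - r_min^2)
= pi*(73.96 - 4.0)
= pi * 69.96
= 219.7858 m^2


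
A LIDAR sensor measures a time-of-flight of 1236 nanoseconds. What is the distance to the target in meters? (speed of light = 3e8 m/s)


tof = 1236 ns = 1.236e-06 s
dist = c * tof / 2
= 3e8 * 1.236e-06 / 2
= 185.4 m


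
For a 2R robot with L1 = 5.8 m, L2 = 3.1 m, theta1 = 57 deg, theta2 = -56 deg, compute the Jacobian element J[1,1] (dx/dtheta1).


J[1,1] = -L1*sin(t1) - L2*sin(t1+t2)
= -5.8*sin(57) - 3.1*sin(1)
= -4.9184


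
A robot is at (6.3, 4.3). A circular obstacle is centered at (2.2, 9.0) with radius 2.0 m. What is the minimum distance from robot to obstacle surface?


center_dist = sqrt((6.3-2.2)^2 + (4.3-9.0)^2)
= sqrt(16.81 + 22.09)
= 6.237
min_dist = center_dist - radius = 6.237 - 2.0 = 4.237 m


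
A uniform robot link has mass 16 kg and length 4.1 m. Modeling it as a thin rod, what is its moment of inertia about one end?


I = (1/3) * m * L^2
= (1/3) * 16 * 4.1^2
= 0.333333 * 16 * 16.81
= 89.6533 kg*m^2


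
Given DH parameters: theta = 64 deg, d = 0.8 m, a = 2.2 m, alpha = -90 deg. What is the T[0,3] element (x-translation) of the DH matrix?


T[0,3] = a * cos(theta)
= 2.2 * cos(64 deg)
= 2.2 * 0.4384
= 0.9644


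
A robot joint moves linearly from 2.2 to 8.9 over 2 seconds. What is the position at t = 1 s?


s = t/T = 1/2 = 0.5
p(t) = p0 + (pf-p0)*s
= 2.2 + (8.9 - 2.2) * 0.5
= 5.55


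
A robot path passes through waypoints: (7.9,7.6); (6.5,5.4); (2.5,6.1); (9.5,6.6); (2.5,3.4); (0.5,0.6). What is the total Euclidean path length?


Segment lengths:
  seg1 = sqrt((-1.4)^2 + (-2.2)^2) = 2.6077
  seg2 = sqrt((-4.0)^2 + (0.7)^2) = 4.0608
  seg3 = sqrt((7.0)^2 + (0.5)^2) = 7.0178
  seg4 = sqrt((-7.0)^2 + (-3.2)^2) = 7.6968
  seg5 = sqrt((-2.0)^2 + (-2.8)^2) = 3.4409
Total = 24.824


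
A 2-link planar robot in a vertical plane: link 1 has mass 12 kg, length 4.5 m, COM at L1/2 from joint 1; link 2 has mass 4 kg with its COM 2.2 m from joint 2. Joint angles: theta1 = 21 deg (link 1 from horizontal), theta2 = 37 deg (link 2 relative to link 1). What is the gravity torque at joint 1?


Horizontal distance from joint 1 to link-1 COM:
  x_c1 = (L1/2)*cos(t1) = 2.25 * 0.9336 = 2.1006 m
Horizontal distance from joint 1 to link-2 COM:
  x_c2 = L1*cos(t1) + Lc2*cos(t1+t2)
       = 4.5*0.9336 + 2.2*0.5299 = 5.3669 m
tau1 = m1*g*x_c1 + m2*g*x_c2
     = 12*9.81*2.1006 + 4*9.81*5.3669
     = 247.2774 + 210.5985
     = 457.8759 Nm


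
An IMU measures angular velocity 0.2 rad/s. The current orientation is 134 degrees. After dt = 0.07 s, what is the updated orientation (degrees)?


delta_theta = w * dt = 0.2 * 0.07 = 0.014 rad
= 0.8021 deg
theta_new = 134 + 0.8021 = 134.8021 deg


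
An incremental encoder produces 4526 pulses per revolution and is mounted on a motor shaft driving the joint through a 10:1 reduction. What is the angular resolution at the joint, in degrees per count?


counts per rev = 4526
effective counts at joint = 4526 * 10 = 45260
resolution = 360 / 45260
= 0.008 deg/count


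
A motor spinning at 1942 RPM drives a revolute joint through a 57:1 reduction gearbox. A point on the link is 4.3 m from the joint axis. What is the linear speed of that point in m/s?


omega_motor = 1942 * 2*pi/60 = 203.3658 rad/s
omega_joint = omega_motor / 57 = 3.5678 rad/s
v = omega_joint * r = 3.5678 * 4.3
= 15.3416 m/s


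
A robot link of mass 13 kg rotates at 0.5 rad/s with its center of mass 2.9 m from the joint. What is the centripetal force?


F = m * omega^2 * r
= 13 * 0.5^2 * 2.9
= 13 * 0.25 * 2.9
= 9.425 N


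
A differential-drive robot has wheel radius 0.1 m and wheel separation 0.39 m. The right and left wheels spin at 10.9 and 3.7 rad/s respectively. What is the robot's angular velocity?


vR = r*wR = 0.1*10.9 = 1.09 m/s
vL = r*wL = 0.1*3.7 = 0.37 m/s
v = (vR+vL)/2 = 0.73 m/s
omega = (vR-vL)/L = 1.8462 rad/s
angular velocity = 1.8462 rad/s


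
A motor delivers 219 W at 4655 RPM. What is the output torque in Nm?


omega = 4655 * 2*pi/60 = 487.4705 rad/s
tau = P / omega = 219 / 487.4705
= 0.4493 Nm


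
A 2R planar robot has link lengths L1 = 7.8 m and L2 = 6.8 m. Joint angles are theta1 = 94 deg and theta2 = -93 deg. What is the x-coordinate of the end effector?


Convert angles to radians: theta1 = 1.6406, theta2 = -1.6232
x = L1*cos(theta1) + L2*cos(theta1+theta2)
x = -0.5441 + 6.799
x = 6.2549


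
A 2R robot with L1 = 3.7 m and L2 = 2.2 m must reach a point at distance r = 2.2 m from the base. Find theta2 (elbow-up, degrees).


cos(theta2) = (r^2 - L1^2 - L2^2) / (2*L1*L2)
cos(theta2) = (4.84 - 13.69 - 4.84) / 16.28
cos(theta2) = -0.840909
theta2 = 147.2362 degrees


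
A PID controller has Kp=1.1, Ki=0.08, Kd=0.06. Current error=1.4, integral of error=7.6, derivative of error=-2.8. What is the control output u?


u = Kp*e + Ki*int(e) + Kd*de/dt
= 1.1*1.4 + 0.08*7.6 + 0.06*(-2.8)
= 1.54 + 0.608 + -0.168
= 1.98


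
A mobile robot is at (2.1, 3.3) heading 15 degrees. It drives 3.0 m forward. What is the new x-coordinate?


x_new = x0 + d*cos(theta)
= 2.1 + 3.0*cos(15)
= 2.1 + 2.8978
= 4.9978


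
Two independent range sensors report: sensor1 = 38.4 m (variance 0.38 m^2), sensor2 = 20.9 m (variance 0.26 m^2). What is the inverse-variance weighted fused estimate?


w1 = (1/var1) / (1/var1 + 1/var2)
   = 2.6316 / (2.6316 + 3.8462) = 0.4063
w2 = 1 - w1 = 0.5938
fused = w1*s1 + w2*s2 = 15.6 + 12.4094
= 28.0094 m


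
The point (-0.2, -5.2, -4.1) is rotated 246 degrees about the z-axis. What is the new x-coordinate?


Rotation about z-axis: x' = x*cos(theta) - y*sin(theta)
= -0.2 * -0.4067 - -5.2 * -0.9135
= -4.6691


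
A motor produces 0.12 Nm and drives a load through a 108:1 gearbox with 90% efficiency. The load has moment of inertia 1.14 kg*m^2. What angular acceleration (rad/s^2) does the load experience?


tau_out = tau_motor * N * eta
= 0.12 * 108 * 0.9 = 11.664 Nm
alpha = tau_out / I = 11.664 / 1.14
= 10.2316 rad/s^2


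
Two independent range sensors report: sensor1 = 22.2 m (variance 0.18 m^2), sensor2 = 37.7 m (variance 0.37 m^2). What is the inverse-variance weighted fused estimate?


w1 = (1/var1) / (1/var1 + 1/var2)
   = 5.5556 / (5.5556 + 2.7027) = 0.6727
w2 = 1 - w1 = 0.3273
fused = w1*s1 + w2*s2 = 14.9345 + 12.3382
= 27.2727 m


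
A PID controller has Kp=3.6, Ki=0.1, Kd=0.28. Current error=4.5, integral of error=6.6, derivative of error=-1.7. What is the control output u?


u = Kp*e + Ki*int(e) + Kd*de/dt
= 3.6*4.5 + 0.1*6.6 + 0.28*(-1.7)
= 16.2 + 0.66 + -0.476
= 16.384


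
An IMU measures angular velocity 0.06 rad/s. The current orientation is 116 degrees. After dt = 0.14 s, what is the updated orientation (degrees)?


delta_theta = w * dt = 0.06 * 0.14 = 0.0084 rad
= 0.4813 deg
theta_new = 116 + 0.4813 = 116.4813 deg


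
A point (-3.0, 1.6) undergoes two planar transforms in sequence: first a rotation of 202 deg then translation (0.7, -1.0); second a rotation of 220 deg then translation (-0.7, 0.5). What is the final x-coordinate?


After transform 1:
x1 = cos(202)*-3.0 - sin(202)*1.6 + 0.7 = 4.0809
y1 = sin(202)*-3.0 + cos(202)*1.6 + -1.0 = -1.3597
After transform 2:
x2 = cos(220)*4.0809 - sin(220)*-1.3597 + -0.7
= -4.7001


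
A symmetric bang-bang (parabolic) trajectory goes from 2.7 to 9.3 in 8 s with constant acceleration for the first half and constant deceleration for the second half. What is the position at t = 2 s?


Symmetric rest-to-rest: each phase covers (pf-p0)/2 in time T/2. 0.5*a*(T/2)^2 = (pf-p0)/2 => a = 4*(pf-p0)/T^2
a = 4*(9.3-2.7)/8^2 = 0.4125
t = 2 is in the acceleration phase (t <= T/2).
p = p0 + 0.5*a*t^2 = 2.7 + 0.5*0.4125*2^2
= 3.525


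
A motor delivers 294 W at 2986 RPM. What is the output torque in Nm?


omega = 2986 * 2*pi/60 = 312.6932 rad/s
tau = P / omega = 294 / 312.6932
= 0.9402 Nm


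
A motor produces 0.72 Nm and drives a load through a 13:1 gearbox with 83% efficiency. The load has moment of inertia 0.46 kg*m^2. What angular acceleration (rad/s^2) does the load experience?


tau_out = tau_motor * N * eta
= 0.72 * 13 * 0.83 = 7.7688 Nm
alpha = tau_out / I = 7.7688 / 0.46
= 16.8887 rad/s^2


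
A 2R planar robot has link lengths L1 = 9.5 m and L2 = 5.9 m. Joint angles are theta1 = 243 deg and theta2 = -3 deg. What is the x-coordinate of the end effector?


Convert angles to radians: theta1 = 4.2412, theta2 = -0.0524
x = L1*cos(theta1) + L2*cos(theta1+theta2)
x = -4.3129 + -2.95
x = -7.2629


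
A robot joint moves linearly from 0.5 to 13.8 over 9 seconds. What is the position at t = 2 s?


s = t/T = 2/9 = 0.2222
p(t) = p0 + (pf-p0)*s
= 0.5 + (13.8 - 0.5) * 0.2222
= 3.4556


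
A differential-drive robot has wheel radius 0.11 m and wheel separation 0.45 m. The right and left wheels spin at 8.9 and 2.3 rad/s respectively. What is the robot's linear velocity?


vR = r*wR = 0.11*8.9 = 0.979 m/s
vL = r*wL = 0.11*2.3 = 0.253 m/s
v = (vR+vL)/2 = 0.616 m/s
omega = (vR-vL)/L = 1.6133 rad/s
linear velocity = 0.616 m/s


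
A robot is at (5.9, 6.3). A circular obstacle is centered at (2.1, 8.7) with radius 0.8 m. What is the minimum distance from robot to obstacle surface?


center_dist = sqrt((5.9-2.1)^2 + (6.3-8.7)^2)
= sqrt(14.44 + 5.76)
= 4.4944
min_dist = center_dist - radius = 4.4944 - 0.8 = 3.6944 m


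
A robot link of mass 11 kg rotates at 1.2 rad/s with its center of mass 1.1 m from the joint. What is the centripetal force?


F = m * omega^2 * r
= 11 * 1.2^2 * 1.1
= 11 * 1.44 * 1.1
= 17.424 N


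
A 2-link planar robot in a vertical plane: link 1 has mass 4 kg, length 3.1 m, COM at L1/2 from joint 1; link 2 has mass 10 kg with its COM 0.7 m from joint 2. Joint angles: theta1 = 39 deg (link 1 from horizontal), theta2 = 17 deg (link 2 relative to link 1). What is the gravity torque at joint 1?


Horizontal distance from joint 1 to link-1 COM:
  x_c1 = (L1/2)*cos(t1) = 1.55 * 0.7771 = 1.2046 m
Horizontal distance from joint 1 to link-2 COM:
  x_c2 = L1*cos(t1) + Lc2*cos(t1+t2)
       = 3.1*0.7771 + 0.7*0.5592 = 2.8006 m
tau1 = m1*g*x_c1 + m2*g*x_c2
     = 4*9.81*1.2046 + 10*9.81*2.8006
     = 47.2676 + 274.7376
     = 322.0052 Nm


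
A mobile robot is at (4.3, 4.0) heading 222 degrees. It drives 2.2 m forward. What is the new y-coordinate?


y_new = y0 + d*sin(theta)
= 4.0 + 2.2*sin(222)
= 4.0 + -1.4721
= 2.5279


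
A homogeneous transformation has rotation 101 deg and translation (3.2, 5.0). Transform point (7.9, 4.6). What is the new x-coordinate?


x' = cos(theta)*px - sin(theta)*py + tx
= -0.1908*7.9 - 0.9816*4.6 + 3.2
= -2.8229


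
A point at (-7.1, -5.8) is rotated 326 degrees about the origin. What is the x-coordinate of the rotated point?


x' = x*cos(theta) - y*sin(theta)
cos(326 deg) = 0.829, sin(326 deg) = -0.5592
x' = -7.1 * 0.829 - -5.8 * -0.5592
= -5.8862 - 3.2433
= -9.1295


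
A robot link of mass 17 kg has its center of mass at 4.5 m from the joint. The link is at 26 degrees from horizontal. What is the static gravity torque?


tau = m*g*L*cos(angle)
= 17 * 9.81 * 4.5 * cos(26 deg)
= 17 * 9.81 * 4.5 * 0.8988
= 674.5135 Nm


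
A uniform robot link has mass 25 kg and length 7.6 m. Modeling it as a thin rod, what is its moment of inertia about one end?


I = (1/3) * m * L^2
= (1/3) * 25 * 7.6^2
= 0.333333 * 25 * 57.76
= 481.3333 kg*m^2


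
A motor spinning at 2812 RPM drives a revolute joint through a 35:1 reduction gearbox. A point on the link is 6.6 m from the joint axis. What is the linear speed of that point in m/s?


omega_motor = 2812 * 2*pi/60 = 294.472 rad/s
omega_joint = omega_motor / 35 = 8.4135 rad/s
v = omega_joint * r = 8.4135 * 6.6
= 55.529 m/s


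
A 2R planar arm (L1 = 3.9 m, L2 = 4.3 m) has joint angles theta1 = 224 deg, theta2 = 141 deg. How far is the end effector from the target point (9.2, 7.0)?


End effector via forward kinematics:
x = L1*cos(t1) + L2*cos(t1+t2) = 1.4782
y = L1*sin(t1) + L2*sin(t1+t2) = -2.3344
Distance to target:
d = sqrt((9.2 - 1.4782)^2 + (7.0 - -2.3344)^2)
= sqrt(59.626 + 87.131)
= 12.1143 m
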